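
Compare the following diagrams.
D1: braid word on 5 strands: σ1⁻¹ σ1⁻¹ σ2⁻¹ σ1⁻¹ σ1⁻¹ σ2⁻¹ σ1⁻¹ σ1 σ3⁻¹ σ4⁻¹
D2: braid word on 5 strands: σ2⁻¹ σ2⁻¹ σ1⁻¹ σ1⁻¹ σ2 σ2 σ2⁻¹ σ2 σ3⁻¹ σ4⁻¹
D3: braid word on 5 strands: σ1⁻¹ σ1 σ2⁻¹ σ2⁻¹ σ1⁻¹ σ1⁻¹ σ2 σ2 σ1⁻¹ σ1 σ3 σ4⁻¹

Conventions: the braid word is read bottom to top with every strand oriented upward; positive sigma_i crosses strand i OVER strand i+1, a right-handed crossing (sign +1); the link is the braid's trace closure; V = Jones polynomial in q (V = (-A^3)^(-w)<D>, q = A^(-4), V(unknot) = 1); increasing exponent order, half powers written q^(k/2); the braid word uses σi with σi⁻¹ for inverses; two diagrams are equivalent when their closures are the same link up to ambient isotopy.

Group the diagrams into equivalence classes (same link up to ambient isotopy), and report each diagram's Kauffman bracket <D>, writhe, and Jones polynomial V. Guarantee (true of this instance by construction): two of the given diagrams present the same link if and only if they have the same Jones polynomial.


grouping into links: {D1} | {D2, D3}
V(D1) = 2q^-6 + q^-4 + q^-2  (w -8, c 10, <D> = A^-16 + A^-8 + 2)
D2 (bracket A^-12 + A^-8 + A^-4 + 1; 10 crossings at w = -4): V = q^-3 + q^-2 + q^-1 + 1
D3 (bracket A^-6 + A^-2 + A^2 + A^6; 12 crossings at w = -2): V = q^-3 + q^-2 + q^-1 + 1
why: 2 values of V(q) split the 3 diagrams


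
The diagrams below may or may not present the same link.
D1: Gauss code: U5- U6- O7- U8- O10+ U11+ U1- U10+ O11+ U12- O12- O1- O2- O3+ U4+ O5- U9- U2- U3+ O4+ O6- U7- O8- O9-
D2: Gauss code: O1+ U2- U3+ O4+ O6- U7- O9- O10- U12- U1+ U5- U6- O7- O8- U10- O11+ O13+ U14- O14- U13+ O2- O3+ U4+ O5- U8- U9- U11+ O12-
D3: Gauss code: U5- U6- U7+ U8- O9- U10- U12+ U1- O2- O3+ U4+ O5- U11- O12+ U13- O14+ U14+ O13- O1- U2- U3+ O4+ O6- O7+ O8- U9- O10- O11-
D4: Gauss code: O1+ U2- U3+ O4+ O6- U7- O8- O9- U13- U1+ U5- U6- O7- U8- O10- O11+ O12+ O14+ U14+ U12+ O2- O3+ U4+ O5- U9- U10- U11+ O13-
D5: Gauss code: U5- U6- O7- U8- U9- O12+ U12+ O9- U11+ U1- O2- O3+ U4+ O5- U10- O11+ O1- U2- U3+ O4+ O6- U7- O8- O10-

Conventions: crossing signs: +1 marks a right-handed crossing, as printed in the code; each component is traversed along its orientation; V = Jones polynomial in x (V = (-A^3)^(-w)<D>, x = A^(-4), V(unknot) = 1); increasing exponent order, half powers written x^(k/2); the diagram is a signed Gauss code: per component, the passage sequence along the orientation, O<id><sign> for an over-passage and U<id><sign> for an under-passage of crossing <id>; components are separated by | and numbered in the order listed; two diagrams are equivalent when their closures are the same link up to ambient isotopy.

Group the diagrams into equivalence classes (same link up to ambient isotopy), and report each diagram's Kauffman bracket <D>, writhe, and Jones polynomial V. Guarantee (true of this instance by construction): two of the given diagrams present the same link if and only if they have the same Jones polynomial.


grouping into links: {D1, D2, D3, D4, D5}
V(D1) = -x^-6 + x^-5 - x^-4 + 2x^-3 - x^-2 + x^-1  (w -4, c 12, <D> = A^-8 - A^-4 + 2 - A^4 + A^8 - A^12)
V(D2) = -x^-6 + x^-5 - x^-4 + 2x^-3 - x^-2 + x^-1  (w -4, c 14, <D> = A^-8 - A^-4 + 2 - A^4 + A^8 - A^12)
D3 (bracket A^-8 - A^-4 + 2 - A^4 + A^8 - A^12; 14 crossings at w = -4): V = -x^-6 + x^-5 - x^-4 + 2x^-3 - x^-2 + x^-1
D4 (bracket A^-2 - A^2 + 2A^6 - A^10 + A^14 - A^18; 14 crossings at w = -2): V = -x^-6 + x^-5 - x^-4 + 2x^-3 - x^-2 + x^-1
V(D5) = -x^-6 + x^-5 - x^-4 + 2x^-3 - x^-2 + x^-1  [12 crossings, <D> = A^-8 - A^-4 + 2 - A^4 + A^8 - A^12, w = -4]
key observation: all 5 diagrams share one V(x), hence one class


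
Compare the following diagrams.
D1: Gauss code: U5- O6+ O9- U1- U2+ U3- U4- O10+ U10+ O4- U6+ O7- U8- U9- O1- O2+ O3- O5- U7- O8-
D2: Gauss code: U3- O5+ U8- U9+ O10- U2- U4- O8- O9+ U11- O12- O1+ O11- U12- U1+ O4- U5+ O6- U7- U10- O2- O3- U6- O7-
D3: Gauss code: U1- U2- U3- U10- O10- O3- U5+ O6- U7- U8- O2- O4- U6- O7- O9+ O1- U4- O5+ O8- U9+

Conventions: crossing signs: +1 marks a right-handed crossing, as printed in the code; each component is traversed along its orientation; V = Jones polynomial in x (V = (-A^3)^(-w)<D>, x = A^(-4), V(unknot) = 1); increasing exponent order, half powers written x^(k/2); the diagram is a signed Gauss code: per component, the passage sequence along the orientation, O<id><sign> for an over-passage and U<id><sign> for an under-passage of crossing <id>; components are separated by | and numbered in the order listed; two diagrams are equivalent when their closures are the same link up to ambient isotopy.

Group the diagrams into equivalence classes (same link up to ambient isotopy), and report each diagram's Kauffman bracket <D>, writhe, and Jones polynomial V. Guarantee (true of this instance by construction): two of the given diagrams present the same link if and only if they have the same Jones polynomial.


equivalence classes: {D1, D2, D3}
D1 (bracket A^-8 - A^-4 + 2 - A^4 + A^8 - A^12; 10 crossings at w = -4): V = -x^-6 + x^-5 - x^-4 + 2x^-3 - x^-2 + x^-1
D2 (bracket A^-14 - A^-10 + 2A^-6 - A^-2 + A^2 - A^6; 12 crossings at w = -6): V = -x^-6 + x^-5 - x^-4 + 2x^-3 - x^-2 + x^-1
D3 (bracket A^-14 - A^-10 + 2A^-6 - A^-2 + A^2 - A^6; 10 crossings at w = -6): V = -x^-6 + x^-5 - x^-4 + 2x^-3 - x^-2 + x^-1
key observation: all 3 diagrams share one V(x), hence one class


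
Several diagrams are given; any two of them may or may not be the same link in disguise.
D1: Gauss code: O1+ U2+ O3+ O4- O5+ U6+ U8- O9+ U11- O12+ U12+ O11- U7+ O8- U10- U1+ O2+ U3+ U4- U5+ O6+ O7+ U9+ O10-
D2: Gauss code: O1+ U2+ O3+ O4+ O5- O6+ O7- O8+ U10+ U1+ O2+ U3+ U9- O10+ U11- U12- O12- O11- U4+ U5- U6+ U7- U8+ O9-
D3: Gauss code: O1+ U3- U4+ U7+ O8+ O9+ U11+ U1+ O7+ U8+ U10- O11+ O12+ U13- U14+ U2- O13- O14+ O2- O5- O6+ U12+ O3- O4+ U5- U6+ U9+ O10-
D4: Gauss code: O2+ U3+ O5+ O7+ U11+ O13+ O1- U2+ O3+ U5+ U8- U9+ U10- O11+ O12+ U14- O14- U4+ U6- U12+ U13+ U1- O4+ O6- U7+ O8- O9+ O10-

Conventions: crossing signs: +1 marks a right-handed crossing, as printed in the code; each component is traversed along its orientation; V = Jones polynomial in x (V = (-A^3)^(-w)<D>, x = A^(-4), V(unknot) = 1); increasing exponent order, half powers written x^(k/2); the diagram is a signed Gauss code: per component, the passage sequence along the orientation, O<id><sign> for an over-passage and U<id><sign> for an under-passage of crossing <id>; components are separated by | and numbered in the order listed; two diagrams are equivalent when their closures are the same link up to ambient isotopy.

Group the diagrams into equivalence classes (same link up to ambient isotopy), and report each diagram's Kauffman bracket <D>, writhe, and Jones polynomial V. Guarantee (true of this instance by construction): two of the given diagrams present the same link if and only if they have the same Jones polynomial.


equivalence classes: {D1, D2, D3, D4}
D1 (bracket -A^-12 + A^-8 - A^-4 + 2 - A^4 + A^8; 12 crossings at w = +4): V = x - x^2 + 2x^3 - x^4 + x^5 - x^6
V(D2) = x - x^2 + 2x^3 - x^4 + x^5 - x^6  [12 crossings, <D> = -A^-18 + A^-14 - A^-10 + 2A^-6 - A^-2 + A^2, w = +2]
V(D3) = x - x^2 + 2x^3 - x^4 + x^5 - x^6  [14 crossings, <D> = -A^-12 + A^-8 - A^-4 + 2 - A^4 + A^8, w = +4]
D4 (bracket -A^-12 + A^-8 - A^-4 + 2 - A^4 + A^8; 14 crossings at w = +4): V = x - x^2 + 2x^3 - x^4 + x^5 - x^6
observation: all 4 diagrams share one V(x), hence one class


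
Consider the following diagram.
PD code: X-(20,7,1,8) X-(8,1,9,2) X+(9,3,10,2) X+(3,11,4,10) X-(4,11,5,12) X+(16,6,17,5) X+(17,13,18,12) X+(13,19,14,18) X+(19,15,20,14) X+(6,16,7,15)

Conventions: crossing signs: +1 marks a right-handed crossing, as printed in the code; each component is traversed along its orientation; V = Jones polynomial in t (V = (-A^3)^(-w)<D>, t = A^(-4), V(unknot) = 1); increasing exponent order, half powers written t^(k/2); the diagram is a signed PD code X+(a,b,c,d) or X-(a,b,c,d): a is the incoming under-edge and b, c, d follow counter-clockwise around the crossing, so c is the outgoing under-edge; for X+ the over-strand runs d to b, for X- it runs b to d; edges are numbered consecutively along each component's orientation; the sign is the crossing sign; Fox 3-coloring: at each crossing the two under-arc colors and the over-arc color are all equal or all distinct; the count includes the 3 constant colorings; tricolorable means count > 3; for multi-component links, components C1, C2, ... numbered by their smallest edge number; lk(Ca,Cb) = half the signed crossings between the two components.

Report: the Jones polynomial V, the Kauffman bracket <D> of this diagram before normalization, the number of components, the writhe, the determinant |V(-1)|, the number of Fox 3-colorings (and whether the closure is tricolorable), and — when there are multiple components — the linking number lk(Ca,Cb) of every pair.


Jones polynomial: V(t) = t - t^2 + 2t^3 - t^4 + t^5 - t^6
<D> = -A^-12 + A^-8 - A^-4 + 2 - A^4 + A^8; writhe +4
components 1, writhe +4 (10 crossings)
3-colorings: 3 of 3^10, det 7 — not tricolorable
note: V spans 5 powers of t: at least 5 crossings in any diagram


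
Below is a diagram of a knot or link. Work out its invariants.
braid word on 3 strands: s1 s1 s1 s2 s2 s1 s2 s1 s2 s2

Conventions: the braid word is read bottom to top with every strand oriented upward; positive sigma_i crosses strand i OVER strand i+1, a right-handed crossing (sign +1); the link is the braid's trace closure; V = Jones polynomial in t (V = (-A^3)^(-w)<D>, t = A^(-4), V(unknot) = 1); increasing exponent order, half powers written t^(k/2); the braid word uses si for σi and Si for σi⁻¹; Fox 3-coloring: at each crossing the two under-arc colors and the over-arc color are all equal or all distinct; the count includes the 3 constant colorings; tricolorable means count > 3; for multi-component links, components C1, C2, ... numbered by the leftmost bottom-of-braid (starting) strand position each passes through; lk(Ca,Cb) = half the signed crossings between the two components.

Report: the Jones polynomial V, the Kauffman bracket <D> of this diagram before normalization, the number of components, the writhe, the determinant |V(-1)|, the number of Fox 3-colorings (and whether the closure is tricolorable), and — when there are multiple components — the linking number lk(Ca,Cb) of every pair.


V(t) = t^4 + t^6 - t^8 + t^9 - t^10 + t^11 - t^12
bracket: -A^-18 + A^-14 - A^-10 + A^-6 - A^-2 + A^6 + A^14, w = +10
1 component, writhe +10, over 10 crossings
det 3, colorings 9 of 3^10 — tricolorable
observation: |V(-1)| = 3: so tricolorable, since 3 divides 3


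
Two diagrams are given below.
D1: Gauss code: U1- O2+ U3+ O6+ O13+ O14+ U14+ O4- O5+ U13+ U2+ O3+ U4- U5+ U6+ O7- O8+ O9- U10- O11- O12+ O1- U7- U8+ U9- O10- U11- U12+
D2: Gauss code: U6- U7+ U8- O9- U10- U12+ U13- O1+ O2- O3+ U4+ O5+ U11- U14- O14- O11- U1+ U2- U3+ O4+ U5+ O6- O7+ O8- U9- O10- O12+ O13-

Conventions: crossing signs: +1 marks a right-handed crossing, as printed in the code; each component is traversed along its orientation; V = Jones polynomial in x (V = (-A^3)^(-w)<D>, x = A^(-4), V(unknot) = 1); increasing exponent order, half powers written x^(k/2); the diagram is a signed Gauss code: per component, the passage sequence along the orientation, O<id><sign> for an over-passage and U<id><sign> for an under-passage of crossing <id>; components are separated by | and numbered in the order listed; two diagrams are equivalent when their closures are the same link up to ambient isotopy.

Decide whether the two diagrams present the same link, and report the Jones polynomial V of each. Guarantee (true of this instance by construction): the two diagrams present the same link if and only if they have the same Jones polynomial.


same link: yes
V(D1) = -x^-3 + x^-2 - x^-1 + 3 - x + x^2 - x^3  [14 crossings, <D> = -A^-6 + A^-2 - A^2 + 3A^6 - A^10 + A^14 - A^18, w = +2]
D2 (bracket -A^-18 + A^-14 - A^-10 + 3A^-6 - A^-2 + A^2 - A^6; 14 crossings at w = -2): V = -x^-3 + x^-2 - x^-1 + 3 - x + x^2 - x^3
note: Reidemeister moves carry D1 (14 crossings) to D2 (14)


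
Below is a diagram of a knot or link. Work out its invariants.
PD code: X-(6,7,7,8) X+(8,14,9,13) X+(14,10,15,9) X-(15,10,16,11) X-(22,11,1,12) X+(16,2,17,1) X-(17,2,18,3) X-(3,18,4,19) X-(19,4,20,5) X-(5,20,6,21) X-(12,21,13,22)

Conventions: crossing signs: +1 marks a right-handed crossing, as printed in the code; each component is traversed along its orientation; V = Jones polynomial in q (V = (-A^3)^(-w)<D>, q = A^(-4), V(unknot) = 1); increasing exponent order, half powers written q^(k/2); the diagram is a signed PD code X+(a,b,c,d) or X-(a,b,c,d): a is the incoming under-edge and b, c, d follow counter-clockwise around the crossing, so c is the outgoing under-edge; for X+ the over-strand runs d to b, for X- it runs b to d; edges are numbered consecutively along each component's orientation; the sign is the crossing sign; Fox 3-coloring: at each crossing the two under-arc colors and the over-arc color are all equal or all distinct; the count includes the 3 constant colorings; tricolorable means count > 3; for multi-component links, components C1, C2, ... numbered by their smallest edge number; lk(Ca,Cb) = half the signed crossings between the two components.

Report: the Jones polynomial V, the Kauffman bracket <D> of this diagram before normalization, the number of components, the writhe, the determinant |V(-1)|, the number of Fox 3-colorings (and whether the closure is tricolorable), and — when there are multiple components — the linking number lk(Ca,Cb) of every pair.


V = -q^-6 + q^-5 - q^-4 + 2q^-3 - q^-2 + q^-1
<D> = -A^-11 + A^-7 - 2A^-3 + A - A^5 + A^9 (w = -5)
1 component over 11 crossings, w = -5
3 Fox colorings among 3^11, |V(-1)| = 7: not tricolorable
why: w = -5 shifts under R1 moves; the (-A^3)^(5) factor cancels that in V


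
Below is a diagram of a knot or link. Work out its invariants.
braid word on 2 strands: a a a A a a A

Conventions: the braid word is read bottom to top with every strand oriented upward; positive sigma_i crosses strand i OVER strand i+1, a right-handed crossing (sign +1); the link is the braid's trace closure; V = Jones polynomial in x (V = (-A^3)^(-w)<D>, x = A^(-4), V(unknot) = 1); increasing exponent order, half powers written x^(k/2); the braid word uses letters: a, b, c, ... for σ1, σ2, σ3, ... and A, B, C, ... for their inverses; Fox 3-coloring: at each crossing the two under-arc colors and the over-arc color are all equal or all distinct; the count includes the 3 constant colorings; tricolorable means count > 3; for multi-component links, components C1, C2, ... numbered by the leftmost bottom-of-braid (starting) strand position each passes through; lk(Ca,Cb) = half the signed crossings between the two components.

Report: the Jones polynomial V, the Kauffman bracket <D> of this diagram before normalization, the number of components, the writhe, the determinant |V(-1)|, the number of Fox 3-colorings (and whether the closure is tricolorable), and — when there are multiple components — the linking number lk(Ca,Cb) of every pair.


Jones polynomial: V(x) = x + x^3 - x^4
<D> = A^-7 - A^-3 - A^5; writhe +3
components 1, writhe +3 (7 crossings)
3-colorings: 9 of 3^7, det 3 — tricolorable
note: w = +3 (over 7 crossings) is diagram-only; (-A^3)^(-3) removes it from V


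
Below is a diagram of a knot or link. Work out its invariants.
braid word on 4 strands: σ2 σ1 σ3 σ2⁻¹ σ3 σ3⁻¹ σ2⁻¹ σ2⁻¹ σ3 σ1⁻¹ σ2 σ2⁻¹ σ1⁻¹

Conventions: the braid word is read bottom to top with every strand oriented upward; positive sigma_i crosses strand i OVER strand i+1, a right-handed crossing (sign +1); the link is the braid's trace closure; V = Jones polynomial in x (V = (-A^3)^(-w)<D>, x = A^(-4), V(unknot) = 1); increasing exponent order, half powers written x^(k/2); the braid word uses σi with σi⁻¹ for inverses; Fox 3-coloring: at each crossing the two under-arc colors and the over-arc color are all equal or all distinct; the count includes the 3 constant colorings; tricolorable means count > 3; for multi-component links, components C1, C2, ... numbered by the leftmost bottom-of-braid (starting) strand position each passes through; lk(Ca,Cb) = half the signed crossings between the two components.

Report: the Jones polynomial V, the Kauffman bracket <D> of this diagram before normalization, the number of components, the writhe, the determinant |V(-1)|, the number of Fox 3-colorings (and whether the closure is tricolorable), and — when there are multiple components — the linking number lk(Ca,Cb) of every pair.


V(x) = x^-5 - 2x^-4 + 2x^-3 - 2x^-2 + 2x^-1 - 1 + x
bracket: -A^-7 + A^-3 - 2A + 2A^5 - 2A^9 + 2A^13 - A^17, w = -1
1 component, writhe -1, over 13 crossings
det 11, colorings 3 of 3^13 — not tricolorable
observation: |V(-1)| = 11: so not tricolorable, since 3 does not divide 11


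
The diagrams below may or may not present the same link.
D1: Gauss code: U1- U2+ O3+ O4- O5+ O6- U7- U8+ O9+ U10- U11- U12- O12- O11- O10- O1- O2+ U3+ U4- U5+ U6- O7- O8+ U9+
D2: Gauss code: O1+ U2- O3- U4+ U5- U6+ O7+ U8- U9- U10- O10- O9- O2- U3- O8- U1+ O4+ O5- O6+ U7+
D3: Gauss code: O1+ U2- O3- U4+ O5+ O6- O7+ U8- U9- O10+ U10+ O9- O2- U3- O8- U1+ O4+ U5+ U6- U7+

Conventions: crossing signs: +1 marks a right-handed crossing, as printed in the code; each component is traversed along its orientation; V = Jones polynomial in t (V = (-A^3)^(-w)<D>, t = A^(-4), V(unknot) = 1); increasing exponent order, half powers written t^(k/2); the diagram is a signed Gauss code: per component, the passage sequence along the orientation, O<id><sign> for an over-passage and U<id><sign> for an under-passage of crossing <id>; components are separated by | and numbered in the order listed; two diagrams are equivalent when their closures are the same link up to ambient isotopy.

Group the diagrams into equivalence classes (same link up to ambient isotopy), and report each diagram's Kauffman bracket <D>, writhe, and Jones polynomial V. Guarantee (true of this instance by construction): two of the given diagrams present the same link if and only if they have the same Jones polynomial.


grouping into links: {D1} | {D2, D3}
V(D1) = 1  (w -2, c 12, <D> = A^-6)
V(D2) = -t^-3 + 2t^-2 - 2t^-1 + 3 - 2t + 2t^2 - t^3  (w -2, c 10, <D> = -A^-18 + 2A^-14 - 2A^-10 + 3A^-6 - 2A^-2 + 2A^2 - A^6)
V(D3) = -t^-3 + 2t^-2 - 2t^-1 + 3 - 2t + 2t^2 - t^3  [10 crossings, <D> = -A^-12 + 2A^-8 - 2A^-4 + 3 - 2A^4 + 2A^8 - A^12, w = 0]
why: 2 values of V(t) split the 3 diagrams


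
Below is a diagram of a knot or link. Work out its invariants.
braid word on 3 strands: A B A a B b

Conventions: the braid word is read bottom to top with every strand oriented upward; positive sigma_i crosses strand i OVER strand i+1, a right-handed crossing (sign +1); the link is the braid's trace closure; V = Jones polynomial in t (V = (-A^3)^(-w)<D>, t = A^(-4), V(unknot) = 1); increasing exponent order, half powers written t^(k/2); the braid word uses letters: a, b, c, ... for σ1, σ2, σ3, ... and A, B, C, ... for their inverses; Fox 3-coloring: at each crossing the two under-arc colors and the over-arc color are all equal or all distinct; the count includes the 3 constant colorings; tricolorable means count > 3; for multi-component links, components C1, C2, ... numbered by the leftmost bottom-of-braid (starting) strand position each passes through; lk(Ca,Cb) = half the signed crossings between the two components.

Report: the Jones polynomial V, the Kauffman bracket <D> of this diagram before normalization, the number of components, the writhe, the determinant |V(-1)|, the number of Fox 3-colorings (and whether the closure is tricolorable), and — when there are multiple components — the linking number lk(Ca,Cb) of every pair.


V(t) = 1
bracket: A^-6, w = -2
1 component, writhe -2, over 6 crossings
det 1, colorings 3 of 3^6 — not tricolorable
observation: w = -2 shifts under R1 moves; the (-A^3)^(2) factor cancels that in V


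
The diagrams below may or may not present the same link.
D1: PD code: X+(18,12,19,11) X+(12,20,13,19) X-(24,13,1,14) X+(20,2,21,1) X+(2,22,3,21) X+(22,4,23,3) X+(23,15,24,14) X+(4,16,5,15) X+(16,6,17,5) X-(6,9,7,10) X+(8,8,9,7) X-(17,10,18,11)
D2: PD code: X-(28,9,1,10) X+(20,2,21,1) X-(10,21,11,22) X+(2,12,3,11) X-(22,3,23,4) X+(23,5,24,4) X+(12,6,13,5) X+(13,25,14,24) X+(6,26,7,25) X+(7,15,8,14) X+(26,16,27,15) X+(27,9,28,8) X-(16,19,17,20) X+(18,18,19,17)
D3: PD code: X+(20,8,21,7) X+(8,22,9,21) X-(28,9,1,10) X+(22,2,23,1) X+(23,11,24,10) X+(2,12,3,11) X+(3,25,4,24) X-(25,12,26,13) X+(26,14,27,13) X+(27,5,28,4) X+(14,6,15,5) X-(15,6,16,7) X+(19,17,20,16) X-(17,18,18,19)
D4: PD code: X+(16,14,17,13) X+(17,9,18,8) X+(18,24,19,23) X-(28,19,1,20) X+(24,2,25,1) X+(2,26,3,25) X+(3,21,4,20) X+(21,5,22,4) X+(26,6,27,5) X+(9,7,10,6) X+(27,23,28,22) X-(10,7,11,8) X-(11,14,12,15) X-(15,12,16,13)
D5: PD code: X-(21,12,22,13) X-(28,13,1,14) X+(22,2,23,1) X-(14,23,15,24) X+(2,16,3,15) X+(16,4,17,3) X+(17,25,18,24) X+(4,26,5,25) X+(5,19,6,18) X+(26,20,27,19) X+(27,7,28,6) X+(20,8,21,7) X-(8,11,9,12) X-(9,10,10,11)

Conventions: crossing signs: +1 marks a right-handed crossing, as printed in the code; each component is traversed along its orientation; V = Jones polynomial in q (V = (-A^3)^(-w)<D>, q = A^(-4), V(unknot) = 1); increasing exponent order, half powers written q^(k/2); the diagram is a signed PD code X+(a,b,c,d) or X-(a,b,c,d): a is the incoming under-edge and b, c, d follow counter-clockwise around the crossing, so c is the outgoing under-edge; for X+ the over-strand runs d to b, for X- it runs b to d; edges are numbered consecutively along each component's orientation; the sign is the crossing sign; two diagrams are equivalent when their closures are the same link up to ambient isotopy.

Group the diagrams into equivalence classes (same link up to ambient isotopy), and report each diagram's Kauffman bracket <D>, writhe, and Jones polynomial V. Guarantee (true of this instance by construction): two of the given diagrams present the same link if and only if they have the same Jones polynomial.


classes: {D1, D2, D3, D4, D5}
V(D1) = q^2 + 2q^4 - 2q^5 + q^6 - 2q^7 + q^8  [12 crossings, <D> = A^-14 - 2A^-10 + A^-6 - 2A^-2 + 2A^2 + A^10, w = +6]
V(D2) = q^2 + 2q^4 - 2q^5 + q^6 - 2q^7 + q^8  [14 crossings, <D> = A^-14 - 2A^-10 + A^-6 - 2A^-2 + 2A^2 + A^10, w = +6]
V(D3) = q^2 + 2q^4 - 2q^5 + q^6 - 2q^7 + q^8  (w +6, c 14, <D> = A^-14 - 2A^-10 + A^-6 - 2A^-2 + 2A^2 + A^10)
V(D4) = q^2 + 2q^4 - 2q^5 + q^6 - 2q^7 + q^8  (w +6, c 14, <D> = A^-14 - 2A^-10 + A^-6 - 2A^-2 + 2A^2 + A^10)
D5 (bracket A^-20 - 2A^-16 + A^-12 - 2A^-8 + 2A^-4 + A^4; 14 crossings at w = +4): V = q^2 + 2q^4 - 2q^5 + q^6 - 2q^7 + q^8
note: all 5 diagrams share one V(q), hence one class


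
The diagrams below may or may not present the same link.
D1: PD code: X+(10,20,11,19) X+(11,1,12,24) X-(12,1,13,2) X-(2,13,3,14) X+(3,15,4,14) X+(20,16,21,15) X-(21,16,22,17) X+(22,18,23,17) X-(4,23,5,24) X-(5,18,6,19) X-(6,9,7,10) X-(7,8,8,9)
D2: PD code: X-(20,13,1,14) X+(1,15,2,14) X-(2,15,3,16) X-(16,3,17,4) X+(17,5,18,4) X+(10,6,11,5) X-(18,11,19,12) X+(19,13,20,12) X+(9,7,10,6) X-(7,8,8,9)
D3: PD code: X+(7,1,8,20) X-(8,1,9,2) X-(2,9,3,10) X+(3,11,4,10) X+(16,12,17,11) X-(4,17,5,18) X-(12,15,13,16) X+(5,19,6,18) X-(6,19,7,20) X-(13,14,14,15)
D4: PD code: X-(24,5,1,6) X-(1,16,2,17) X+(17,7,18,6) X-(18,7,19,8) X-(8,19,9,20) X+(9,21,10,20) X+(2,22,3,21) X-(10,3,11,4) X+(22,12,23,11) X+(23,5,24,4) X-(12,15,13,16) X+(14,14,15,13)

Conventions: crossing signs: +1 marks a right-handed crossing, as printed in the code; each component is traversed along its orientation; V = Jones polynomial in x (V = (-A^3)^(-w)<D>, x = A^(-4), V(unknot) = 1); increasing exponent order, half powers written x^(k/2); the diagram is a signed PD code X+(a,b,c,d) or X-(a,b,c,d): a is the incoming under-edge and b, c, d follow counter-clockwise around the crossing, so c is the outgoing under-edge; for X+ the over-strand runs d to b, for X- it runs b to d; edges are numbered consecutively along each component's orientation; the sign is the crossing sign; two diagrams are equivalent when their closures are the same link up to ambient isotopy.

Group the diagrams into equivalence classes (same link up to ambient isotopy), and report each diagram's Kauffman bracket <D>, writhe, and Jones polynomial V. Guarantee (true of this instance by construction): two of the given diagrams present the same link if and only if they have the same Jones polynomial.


grouping into links: {D1, D2, D3, D4}
V(D1) = 1  (w -2, c 12, <D> = A^-6)
D2 (bracket 1; 10 crossings at w = 0): V = 1
D3 (bracket A^-6; 10 crossings at w = -2): V = 1
V(D4) = 1  (w 0, c 12, <D> = 1)
why: one V(x) for all 4 diagrams — one class (guaranteed)


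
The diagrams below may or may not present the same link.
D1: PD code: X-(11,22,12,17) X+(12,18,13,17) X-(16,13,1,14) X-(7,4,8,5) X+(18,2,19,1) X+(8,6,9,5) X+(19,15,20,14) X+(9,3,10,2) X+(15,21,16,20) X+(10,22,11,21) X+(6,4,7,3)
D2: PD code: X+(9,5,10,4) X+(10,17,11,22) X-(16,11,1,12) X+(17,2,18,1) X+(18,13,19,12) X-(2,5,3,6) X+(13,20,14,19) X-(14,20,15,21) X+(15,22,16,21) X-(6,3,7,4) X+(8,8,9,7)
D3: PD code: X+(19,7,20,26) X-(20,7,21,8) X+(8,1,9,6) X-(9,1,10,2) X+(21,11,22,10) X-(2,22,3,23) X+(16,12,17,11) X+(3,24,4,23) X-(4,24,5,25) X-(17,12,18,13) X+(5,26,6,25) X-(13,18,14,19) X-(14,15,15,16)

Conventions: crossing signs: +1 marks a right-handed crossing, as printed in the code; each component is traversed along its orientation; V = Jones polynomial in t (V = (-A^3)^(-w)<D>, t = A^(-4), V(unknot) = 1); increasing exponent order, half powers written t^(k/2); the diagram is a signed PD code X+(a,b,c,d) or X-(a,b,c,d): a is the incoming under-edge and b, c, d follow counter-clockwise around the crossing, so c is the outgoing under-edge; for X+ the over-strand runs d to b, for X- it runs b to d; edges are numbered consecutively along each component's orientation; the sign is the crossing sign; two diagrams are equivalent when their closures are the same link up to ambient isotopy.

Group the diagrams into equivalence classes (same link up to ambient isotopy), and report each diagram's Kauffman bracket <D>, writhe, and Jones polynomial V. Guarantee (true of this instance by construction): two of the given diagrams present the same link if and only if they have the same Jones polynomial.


classes: {D1, D2} | {D3}
V(D1) = -t^(1/2) + t^(3/2) - t^(5/2) - t^(9/2)  [11 crossings, <D> = A^-3 + A^5 - A^9 + A^13, w = +5]
D2 (bracket A^-9 + A^-1 - A^3 + A^7; 11 crossings at w = +3): V = -t^(1/2) + t^(3/2) - t^(5/2) - t^(9/2)
D3 (bracket A^-5 + A^-1; 13 crossings at w = -1): V = -t^(-1/2) - t^(1/2)
note: V(t) takes 2 values over 3 diagrams, fixing the grouping


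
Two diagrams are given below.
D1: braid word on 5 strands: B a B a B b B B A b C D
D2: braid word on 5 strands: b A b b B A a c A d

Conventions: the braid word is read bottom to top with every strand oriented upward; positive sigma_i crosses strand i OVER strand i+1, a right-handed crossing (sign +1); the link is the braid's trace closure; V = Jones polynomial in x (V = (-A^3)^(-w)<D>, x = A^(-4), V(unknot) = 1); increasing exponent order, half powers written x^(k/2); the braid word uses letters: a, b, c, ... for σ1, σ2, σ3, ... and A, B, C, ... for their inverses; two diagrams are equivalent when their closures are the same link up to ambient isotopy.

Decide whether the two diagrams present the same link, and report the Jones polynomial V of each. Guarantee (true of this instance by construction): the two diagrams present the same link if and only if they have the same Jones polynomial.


equivalent: no
V(D1) = -x^-4 + x^-3 + x^-1  (w -4, c 12, <D> = A^-8 + 1 - A^4)
V(D2) = x^-2 - x^-1 + 1 - x + x^2  (w +2, c 10, <D> = A^-2 - A^2 + A^6 - A^10 + A^14)
why: 2 classes among 2 diagrams; unequal V(x) rules out equality


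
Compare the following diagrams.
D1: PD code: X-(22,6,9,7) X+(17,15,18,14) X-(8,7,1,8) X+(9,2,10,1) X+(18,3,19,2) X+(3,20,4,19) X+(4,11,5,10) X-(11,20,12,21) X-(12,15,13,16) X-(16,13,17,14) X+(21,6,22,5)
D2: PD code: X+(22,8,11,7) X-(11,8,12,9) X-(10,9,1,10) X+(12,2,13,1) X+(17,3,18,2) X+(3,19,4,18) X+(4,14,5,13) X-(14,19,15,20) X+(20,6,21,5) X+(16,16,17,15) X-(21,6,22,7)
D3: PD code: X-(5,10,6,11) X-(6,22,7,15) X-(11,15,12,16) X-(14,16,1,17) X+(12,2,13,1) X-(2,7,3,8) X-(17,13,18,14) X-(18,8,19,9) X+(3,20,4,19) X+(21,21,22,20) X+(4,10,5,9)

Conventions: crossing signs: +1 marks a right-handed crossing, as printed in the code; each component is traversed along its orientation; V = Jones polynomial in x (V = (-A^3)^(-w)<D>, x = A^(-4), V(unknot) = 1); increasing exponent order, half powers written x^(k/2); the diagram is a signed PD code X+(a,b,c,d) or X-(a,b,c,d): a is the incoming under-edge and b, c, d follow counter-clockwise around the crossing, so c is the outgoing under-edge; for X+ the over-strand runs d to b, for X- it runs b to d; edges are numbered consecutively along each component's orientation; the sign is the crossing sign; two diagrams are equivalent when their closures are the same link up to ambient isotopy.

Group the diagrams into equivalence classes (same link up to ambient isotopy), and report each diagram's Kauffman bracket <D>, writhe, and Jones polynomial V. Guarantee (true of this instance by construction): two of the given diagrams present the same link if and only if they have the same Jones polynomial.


grouping into links: {D1, D2} | {D3}
V(D1) = -x^(1/2) + x^(3/2) - x^(5/2) - x^(9/2)  (w +1, c 11, <D> = A^-15 + A^-7 - A^-3 + A)
D2 (bracket A^-9 + A^-1 - A^3 + A^7; 11 crossings at w = +3): V = -x^(1/2) + x^(3/2) - x^(5/2) - x^(9/2)
V(D3) = -x^(-9/2) - x^(-5/2) + x^(-3/2) - x^(-1/2)  (w -3, c 11, <D> = A^-7 - A^-3 + A + A^9)
key observation: comparing 3 Jones polynomials yields 2 groups


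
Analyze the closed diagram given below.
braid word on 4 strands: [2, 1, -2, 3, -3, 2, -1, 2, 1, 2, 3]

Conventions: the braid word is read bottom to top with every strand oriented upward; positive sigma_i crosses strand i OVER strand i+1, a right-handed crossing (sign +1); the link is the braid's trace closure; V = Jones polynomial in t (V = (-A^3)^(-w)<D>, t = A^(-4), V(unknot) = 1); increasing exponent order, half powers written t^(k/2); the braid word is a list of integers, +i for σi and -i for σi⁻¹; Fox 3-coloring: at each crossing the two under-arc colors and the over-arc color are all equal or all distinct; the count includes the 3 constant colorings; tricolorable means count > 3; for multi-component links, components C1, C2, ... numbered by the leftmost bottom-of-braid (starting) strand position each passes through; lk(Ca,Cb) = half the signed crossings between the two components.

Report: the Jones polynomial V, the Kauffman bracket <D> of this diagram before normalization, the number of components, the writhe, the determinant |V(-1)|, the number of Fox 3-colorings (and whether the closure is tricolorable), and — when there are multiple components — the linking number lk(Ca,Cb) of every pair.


Jones polynomial: V(t) = t + t^3 - t^4
<D> = A^-1 - A^3 - A^11; writhe +5
components 1, writhe +5 (11 crossings)
3-colorings: 9 of 3^11, det 3 — tricolorable
note: inverse pairs cancel, leaving σ2 σ2 σ1 σ2 σ3


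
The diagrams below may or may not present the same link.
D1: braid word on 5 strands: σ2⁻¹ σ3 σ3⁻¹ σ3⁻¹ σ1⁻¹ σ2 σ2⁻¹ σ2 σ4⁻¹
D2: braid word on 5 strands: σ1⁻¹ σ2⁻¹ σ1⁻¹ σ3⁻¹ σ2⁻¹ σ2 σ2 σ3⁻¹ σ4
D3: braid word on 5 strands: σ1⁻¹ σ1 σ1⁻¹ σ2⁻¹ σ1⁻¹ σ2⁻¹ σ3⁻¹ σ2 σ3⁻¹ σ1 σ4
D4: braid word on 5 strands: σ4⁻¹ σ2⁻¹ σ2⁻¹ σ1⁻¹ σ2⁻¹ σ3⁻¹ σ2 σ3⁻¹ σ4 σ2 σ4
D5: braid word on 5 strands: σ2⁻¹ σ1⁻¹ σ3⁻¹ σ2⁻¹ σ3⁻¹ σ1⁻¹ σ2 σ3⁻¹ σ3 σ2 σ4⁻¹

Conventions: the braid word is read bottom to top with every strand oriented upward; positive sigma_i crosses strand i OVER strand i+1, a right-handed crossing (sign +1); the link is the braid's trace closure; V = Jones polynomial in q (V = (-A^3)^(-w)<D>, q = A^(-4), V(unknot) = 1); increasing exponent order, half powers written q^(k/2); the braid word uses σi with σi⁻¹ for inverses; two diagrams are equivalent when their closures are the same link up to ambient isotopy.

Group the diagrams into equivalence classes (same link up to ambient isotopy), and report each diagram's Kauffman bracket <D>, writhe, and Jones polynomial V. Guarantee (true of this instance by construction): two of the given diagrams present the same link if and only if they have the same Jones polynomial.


equivalence classes: {D1} | {D2, D3, D4, D5}
D1 (bracket A^-11 + A^-7; 9 crossings at w = -3): V = -q^(-1/2) - q^(1/2)
D2 (bracket A^-7 - A^-3 + A + A^9; 9 crossings at w = -3): V = -q^(-9/2) - q^(-5/2) + q^(-3/2) - q^(-1/2)
V(D3) = -q^(-9/2) - q^(-5/2) + q^(-3/2) - q^(-1/2)  (w -3, c 11, <D> = A^-7 - A^-3 + A + A^9)
V(D4) = -q^(-9/2) - q^(-5/2) + q^(-3/2) - q^(-1/2)  (w -3, c 11, <D> = A^-7 - A^-3 + A + A^9)
D5 (bracket A^-13 - A^-9 + A^-5 + A^3; 11 crossings at w = -5): V = -q^(-9/2) - q^(-5/2) + q^(-3/2) - q^(-1/2)
key observation: V(q) takes 2 values over 5 diagrams, fixing the grouping


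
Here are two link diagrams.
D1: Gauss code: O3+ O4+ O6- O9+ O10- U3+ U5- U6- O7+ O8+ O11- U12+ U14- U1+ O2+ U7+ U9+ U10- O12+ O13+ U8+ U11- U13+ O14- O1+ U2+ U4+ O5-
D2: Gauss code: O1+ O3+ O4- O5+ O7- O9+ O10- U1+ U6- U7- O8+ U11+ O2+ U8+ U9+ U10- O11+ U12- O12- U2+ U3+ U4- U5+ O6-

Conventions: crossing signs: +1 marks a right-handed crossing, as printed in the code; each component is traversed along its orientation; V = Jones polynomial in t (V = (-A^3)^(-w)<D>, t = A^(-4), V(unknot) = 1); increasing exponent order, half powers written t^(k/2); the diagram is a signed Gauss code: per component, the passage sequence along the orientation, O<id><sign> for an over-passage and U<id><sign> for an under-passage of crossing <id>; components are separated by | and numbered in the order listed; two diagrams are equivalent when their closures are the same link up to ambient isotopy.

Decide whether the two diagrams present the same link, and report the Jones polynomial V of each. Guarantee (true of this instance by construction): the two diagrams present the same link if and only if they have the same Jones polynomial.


equivalent: yes
V(D1) = t + t^3 - t^4  (w +4, c 14, <D> = -A^-4 + 1 + A^8)
V(D2) = t + t^3 - t^4  [12 crossings, <D> = -A^-10 + A^-6 + A^2, w = +2]
key observation: Reidemeister moves carry D1 (14 crossings) to D2 (12)


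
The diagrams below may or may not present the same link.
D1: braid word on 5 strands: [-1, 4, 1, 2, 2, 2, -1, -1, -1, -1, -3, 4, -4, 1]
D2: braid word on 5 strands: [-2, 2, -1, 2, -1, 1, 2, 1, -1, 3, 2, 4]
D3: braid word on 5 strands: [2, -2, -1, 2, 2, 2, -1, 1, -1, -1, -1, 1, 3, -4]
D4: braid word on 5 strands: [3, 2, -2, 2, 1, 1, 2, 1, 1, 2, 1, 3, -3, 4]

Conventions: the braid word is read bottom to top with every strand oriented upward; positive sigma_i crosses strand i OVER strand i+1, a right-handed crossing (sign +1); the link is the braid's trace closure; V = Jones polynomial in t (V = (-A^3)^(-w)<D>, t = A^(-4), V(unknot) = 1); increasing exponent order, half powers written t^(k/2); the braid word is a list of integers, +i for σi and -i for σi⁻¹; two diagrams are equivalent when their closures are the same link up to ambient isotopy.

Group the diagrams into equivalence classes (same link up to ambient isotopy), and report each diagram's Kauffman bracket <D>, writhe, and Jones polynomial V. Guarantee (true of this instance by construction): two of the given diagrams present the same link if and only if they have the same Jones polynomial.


classes: {D1, D3} | {D2} | {D4}
V(D1) = -t^-3 + t^-2 - t^-1 + 3 - t + t^2 - t^3  [14 crossings, <D> = -A^-12 + A^-8 - A^-4 + 3 - A^4 + A^8 - A^12, w = 0]
V(D2) = t + t^3 - t^4  [12 crossings, <D> = -A^-4 + 1 + A^8, w = +4]
V(D3) = -t^-3 + t^-2 - t^-1 + 3 - t + t^2 - t^3  [14 crossings, <D> = -A^-12 + A^-8 - A^-4 + 3 - A^4 + A^8 - A^12, w = 0]
V(D4) = t^3 + t^5 - t^8  [14 crossings, <D> = -A^-2 + A^10 + A^18, w = +10]
note: 3 classes among 4 diagrams; unequal V(t) rules out equality


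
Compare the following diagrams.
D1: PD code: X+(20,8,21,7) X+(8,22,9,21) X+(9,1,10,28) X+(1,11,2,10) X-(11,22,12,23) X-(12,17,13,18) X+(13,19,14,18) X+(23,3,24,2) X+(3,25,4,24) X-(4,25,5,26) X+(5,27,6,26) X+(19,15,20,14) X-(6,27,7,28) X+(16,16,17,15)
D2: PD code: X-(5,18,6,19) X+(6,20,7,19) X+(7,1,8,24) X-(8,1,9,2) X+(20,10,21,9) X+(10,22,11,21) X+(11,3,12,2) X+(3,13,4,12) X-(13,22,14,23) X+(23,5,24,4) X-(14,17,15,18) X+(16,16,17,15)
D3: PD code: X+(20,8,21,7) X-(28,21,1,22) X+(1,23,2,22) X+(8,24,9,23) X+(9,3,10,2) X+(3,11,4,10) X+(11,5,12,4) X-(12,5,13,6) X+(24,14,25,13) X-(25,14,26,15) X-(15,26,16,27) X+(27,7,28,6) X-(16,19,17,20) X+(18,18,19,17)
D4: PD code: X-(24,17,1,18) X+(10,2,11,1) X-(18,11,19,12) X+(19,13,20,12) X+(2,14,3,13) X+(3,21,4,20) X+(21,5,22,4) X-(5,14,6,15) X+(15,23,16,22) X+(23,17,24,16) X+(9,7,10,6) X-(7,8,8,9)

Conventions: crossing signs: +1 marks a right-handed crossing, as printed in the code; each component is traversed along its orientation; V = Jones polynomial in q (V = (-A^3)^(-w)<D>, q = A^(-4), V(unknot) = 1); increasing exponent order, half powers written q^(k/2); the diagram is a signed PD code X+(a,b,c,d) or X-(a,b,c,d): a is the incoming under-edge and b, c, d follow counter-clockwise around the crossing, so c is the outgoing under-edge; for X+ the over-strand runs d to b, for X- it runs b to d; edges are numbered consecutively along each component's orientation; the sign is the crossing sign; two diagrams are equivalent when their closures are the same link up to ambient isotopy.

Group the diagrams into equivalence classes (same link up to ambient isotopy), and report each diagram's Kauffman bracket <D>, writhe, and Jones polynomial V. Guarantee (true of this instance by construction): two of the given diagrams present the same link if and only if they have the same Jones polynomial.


grouping into links: {D1, D2, D3, D4}
V(D1) = q - q^2 + 2q^3 - q^4 + q^5 - q^6  (w +6, c 14, <D> = -A^-6 + A^-2 - A^2 + 2A^6 - A^10 + A^14)
V(D2) = q - q^2 + 2q^3 - q^4 + q^5 - q^6  [12 crossings, <D> = -A^-12 + A^-8 - A^-4 + 2 - A^4 + A^8, w = +4]
V(D3) = q - q^2 + 2q^3 - q^4 + q^5 - q^6  (w +4, c 14, <D> = -A^-12 + A^-8 - A^-4 + 2 - A^4 + A^8)
D4 (bracket -A^-12 + A^-8 - A^-4 + 2 - A^4 + A^8; 12 crossings at w = +4): V = q - q^2 + 2q^3 - q^4 + q^5 - q^6
key observation: one V(q) for all 4 diagrams — one class (guaranteed)


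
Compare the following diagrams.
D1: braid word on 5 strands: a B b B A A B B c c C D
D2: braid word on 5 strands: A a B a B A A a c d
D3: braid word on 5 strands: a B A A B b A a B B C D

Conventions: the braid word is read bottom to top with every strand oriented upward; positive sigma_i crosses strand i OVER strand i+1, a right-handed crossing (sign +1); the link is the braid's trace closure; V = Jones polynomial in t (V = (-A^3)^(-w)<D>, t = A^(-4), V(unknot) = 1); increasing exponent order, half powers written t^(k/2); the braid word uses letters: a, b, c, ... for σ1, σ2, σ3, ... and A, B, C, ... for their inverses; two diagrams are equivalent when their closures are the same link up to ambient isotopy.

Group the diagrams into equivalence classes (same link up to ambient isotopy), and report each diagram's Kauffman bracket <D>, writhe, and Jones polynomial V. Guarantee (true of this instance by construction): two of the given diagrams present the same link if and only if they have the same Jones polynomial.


classes: {D1, D3} | {D2}
V(D1) = -t^-6 + t^-5 - t^-4 + 2t^-3 - t^-2 + t^-1  [12 crossings, <D> = A^-8 - A^-4 + 2 - A^4 + A^8 - A^12, w = -4]
V(D2) = 1  (w 0, c 10, <D> = 1)
V(D3) = -t^-6 + t^-5 - t^-4 + 2t^-3 - t^-2 + t^-1  [12 crossings, <D> = A^-14 - A^-10 + 2A^-6 - A^-2 + A^2 - A^6, w = -6]
note: comparing 3 Jones polynomials yields 2 groups


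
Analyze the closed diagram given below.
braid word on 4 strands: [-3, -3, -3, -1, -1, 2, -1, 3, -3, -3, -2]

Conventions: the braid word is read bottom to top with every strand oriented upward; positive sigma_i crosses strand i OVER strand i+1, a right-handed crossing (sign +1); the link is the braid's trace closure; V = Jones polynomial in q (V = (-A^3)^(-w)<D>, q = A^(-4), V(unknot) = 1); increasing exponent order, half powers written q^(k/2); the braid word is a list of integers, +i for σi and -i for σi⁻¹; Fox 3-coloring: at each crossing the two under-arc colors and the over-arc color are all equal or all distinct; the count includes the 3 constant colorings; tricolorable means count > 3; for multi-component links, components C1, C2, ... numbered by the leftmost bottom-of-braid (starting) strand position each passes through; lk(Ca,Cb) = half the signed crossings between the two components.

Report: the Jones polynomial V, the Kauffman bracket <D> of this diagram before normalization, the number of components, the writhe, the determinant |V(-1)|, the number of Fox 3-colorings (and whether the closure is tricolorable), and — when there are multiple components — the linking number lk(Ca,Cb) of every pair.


V(q) = -q^-9 + 2q^-8 - 3q^-7 + 3q^-6 - 3q^-5 + 3q^-4 - q^-3 + q^-2
bracket: -A^-13 + A^-9 - 3A^-5 + 3A^-1 - 3A^3 + 3A^7 - 2A^11 + A^15, w = -7
1 component, writhe -7, over 11 crossings
det 17, colorings 3 of 3^11 — not tricolorable
observation: inverse pairs cancel, leaving σ3⁻¹ σ3⁻¹ σ3⁻¹ σ1⁻¹ σ1⁻¹ σ2 σ1⁻¹ σ3⁻¹ σ2⁻¹
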